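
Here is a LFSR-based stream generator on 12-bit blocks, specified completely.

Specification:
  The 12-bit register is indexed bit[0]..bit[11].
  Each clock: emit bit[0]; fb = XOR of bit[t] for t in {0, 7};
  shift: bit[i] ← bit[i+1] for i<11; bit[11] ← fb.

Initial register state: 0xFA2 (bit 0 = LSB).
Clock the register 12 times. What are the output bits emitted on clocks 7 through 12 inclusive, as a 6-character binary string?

reg_0 = 0xFA2
clock 1: out=0, reg = 0xFD1
clock 2: out=1, reg = 0x7E8
clock 3: out=0, reg = 0xBF4
clock 4: out=0, reg = 0xDFA
clock 5: out=0, reg = 0xEFD
clock 6: out=1, reg = 0x77E
clock 7: out=0, reg = 0x3BF
clock 8: out=1, reg = 0x1DF
clock 9: out=1, reg = 0x0EF
clock 10: out=1, reg = 0x077
clock 11: out=1, reg = 0x83B
clock 12: out=1, reg = 0xC1D

011111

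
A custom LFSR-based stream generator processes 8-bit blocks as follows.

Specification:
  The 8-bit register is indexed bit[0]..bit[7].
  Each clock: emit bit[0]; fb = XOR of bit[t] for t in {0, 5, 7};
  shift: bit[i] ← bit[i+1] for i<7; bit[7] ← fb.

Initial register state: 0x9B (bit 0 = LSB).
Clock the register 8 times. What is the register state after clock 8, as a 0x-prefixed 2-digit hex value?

reg_0 = 0x9B
clock 1: out=1, reg = 0x4D
clock 2: out=1, reg = 0xA6
clock 3: out=0, reg = 0x53
clock 4: out=1, reg = 0xA9
clock 5: out=1, reg = 0xD4
clock 6: out=0, reg = 0xEA
clock 7: out=0, reg = 0x75
clock 8: out=1, reg = 0x3A

0x3A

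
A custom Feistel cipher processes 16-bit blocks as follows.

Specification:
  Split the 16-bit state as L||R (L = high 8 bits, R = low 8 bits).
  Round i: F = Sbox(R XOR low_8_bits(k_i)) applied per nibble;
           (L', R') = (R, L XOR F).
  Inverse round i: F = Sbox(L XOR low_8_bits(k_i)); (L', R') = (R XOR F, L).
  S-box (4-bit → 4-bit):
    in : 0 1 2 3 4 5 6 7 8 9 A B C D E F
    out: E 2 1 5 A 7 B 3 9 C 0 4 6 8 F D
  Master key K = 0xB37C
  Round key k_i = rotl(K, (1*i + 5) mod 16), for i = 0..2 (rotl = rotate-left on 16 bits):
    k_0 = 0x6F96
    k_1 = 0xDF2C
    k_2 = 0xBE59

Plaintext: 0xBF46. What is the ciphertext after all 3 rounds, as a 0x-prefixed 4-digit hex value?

s_0 = plaintext = 0xBF46
s_1 = Round(s_0, k_0) = 0x4631
s_2 = Round(s_1, k_1) = 0x316E
s_3 = Round(s_2, k_2) = 0x6E62

0x6E62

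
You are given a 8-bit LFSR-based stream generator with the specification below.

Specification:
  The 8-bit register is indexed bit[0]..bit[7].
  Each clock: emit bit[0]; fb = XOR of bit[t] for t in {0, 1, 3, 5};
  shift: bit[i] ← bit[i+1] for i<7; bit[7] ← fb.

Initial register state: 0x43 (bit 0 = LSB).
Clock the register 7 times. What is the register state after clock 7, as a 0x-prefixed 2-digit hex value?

reg_0 = 0x43
clock 1: out=1, reg = 0x21
clock 2: out=1, reg = 0x10
clock 3: out=0, reg = 0x08
clock 4: out=0, reg = 0x84
clock 5: out=0, reg = 0x42
clock 6: out=0, reg = 0xA1
clock 7: out=1, reg = 0x50

0x50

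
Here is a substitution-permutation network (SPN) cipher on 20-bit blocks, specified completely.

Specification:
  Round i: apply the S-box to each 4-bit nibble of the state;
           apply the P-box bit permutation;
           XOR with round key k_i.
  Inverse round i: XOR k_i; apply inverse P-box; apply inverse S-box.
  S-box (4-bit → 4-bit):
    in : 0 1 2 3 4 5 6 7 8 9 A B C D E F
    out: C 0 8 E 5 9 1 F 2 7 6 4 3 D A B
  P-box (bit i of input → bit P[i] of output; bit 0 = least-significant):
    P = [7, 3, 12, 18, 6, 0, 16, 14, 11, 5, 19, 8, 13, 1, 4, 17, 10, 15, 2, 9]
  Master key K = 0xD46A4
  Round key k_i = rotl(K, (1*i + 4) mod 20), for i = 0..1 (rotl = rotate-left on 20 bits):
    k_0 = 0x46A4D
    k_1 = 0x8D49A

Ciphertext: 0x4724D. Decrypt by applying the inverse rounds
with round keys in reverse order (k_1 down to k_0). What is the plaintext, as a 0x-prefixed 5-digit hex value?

0x85209

s_0 = ciphertext = 0x4724D
s_1 = InvRound(s_0, k_1) = 0x79BC5
s_2 = InvRound(s_1, k_0) = 0x85209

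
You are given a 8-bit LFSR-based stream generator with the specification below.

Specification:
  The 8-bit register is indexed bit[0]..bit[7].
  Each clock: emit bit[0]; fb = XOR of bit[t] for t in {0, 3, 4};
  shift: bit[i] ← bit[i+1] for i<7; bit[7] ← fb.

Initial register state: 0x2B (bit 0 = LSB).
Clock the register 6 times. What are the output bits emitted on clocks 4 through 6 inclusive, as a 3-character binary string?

101

reg_0 = 0x2B
clock 1: out=1, reg = 0x15
clock 2: out=1, reg = 0x0A
clock 3: out=0, reg = 0x85
clock 4: out=1, reg = 0xC2
clock 5: out=0, reg = 0x61
clock 6: out=1, reg = 0xB0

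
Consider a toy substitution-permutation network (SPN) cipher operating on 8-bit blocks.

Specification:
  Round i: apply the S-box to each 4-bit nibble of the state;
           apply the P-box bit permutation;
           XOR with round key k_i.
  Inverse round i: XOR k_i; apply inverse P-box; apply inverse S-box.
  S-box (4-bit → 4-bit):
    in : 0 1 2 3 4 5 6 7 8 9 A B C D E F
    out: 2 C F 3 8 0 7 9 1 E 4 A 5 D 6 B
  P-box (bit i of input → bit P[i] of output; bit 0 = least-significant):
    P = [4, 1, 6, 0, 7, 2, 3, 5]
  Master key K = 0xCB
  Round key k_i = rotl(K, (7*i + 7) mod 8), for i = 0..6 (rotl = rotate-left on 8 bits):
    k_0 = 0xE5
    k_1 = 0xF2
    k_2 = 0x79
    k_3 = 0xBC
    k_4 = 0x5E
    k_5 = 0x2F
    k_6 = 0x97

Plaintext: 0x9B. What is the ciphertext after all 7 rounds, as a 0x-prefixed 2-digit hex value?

0x81

s_0 = plaintext = 0x9B
s_1 = Round(s_0, k_0) = 0xCA
s_2 = Round(s_1, k_1) = 0x3A
s_3 = Round(s_2, k_2) = 0xBD
s_4 = Round(s_3, k_3) = 0xC9
s_5 = Round(s_4, k_4) = 0x95
s_6 = Round(s_5, k_5) = 0x03
s_7 = Round(s_6, k_6) = 0x81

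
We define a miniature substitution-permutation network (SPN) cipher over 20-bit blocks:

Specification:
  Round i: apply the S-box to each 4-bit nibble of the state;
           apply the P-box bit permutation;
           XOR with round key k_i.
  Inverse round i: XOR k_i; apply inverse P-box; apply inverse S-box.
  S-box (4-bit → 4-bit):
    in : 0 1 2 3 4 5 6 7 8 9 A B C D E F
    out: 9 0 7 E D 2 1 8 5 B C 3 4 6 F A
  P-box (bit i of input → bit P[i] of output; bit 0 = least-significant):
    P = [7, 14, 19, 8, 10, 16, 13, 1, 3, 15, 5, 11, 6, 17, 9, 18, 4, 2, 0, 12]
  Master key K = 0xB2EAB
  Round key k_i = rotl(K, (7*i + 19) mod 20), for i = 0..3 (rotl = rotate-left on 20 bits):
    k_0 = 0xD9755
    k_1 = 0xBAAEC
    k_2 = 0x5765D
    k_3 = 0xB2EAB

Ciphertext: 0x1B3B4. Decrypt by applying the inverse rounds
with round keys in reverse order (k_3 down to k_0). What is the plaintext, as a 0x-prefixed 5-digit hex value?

s_0 = ciphertext = 0x1B3B4
s_1 = InvRound(s_0, k_3) = 0xE590A
s_2 = InvRound(s_1, k_2) = 0x227EA
s_3 = InvRound(s_2, k_1) = 0x51F9A
s_4 = InvRound(s_3, k_0) = 0xD6978

0xD6978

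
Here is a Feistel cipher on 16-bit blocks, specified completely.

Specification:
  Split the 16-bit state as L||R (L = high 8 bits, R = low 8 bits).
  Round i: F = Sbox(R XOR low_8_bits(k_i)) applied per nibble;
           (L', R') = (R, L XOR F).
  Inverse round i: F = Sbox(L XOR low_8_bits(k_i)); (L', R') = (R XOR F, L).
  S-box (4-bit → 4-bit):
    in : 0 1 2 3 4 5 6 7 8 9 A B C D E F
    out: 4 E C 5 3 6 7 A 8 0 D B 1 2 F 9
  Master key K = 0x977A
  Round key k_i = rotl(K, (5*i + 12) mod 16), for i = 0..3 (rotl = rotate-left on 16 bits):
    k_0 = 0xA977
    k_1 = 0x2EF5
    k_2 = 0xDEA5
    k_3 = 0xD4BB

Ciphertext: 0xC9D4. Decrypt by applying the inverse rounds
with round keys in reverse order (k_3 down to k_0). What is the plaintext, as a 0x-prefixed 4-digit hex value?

0x1F97

s_0 = ciphertext = 0xC9D4
s_1 = InvRound(s_0, k_3) = 0x78C9
s_2 = InvRound(s_1, k_2) = 0xEB78
s_3 = InvRound(s_2, k_1) = 0x97EB
s_4 = InvRound(s_3, k_0) = 0x1F97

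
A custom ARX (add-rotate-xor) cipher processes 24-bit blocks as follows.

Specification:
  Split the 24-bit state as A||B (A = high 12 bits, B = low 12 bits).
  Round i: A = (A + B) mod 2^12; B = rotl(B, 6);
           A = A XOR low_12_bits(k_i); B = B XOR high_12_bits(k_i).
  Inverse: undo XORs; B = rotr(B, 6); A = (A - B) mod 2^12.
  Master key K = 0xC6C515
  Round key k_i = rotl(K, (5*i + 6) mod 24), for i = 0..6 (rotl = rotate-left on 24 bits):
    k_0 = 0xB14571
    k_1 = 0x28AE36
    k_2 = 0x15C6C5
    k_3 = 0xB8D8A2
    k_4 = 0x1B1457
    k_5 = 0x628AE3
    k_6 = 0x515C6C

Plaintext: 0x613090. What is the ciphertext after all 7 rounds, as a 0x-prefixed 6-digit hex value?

0x39A112

s_0 = plaintext = 0x613090
s_1 = Round(s_0, k_0) = 0x3D2F16
s_2 = Round(s_1, k_1) = 0xCDE736
s_3 = Round(s_2, k_2) = 0x2D1CC0
s_4 = Round(s_3, k_3) = 0x733BBE
s_5 = Round(s_4, k_4) = 0x6A6E1F
s_6 = Round(s_5, k_5) = 0xE261D0
s_7 = Round(s_6, k_6) = 0x39A112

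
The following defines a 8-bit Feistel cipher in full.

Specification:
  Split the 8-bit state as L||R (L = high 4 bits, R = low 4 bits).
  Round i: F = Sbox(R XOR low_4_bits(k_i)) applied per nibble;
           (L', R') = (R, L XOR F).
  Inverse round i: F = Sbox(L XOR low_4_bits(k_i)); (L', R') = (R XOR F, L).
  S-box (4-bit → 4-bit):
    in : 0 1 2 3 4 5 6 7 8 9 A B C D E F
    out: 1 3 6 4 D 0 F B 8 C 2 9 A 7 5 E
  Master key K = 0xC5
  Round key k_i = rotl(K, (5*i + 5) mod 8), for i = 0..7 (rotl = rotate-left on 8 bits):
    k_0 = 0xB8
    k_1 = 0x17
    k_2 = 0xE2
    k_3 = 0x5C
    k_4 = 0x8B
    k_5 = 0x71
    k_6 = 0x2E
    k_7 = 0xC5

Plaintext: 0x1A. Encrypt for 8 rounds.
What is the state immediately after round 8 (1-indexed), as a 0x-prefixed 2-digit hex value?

0x04

s_0 = plaintext = 0x1A
s_1 = Round(s_0, k_0) = 0xA7
s_2 = Round(s_1, k_1) = 0x7B
s_3 = Round(s_2, k_2) = 0xBB
s_4 = Round(s_3, k_3) = 0xB0
s_5 = Round(s_4, k_4) = 0x02
s_6 = Round(s_5, k_5) = 0x24
s_7 = Round(s_6, k_6) = 0x40
s_8 = Round(s_7, k_7) = 0x04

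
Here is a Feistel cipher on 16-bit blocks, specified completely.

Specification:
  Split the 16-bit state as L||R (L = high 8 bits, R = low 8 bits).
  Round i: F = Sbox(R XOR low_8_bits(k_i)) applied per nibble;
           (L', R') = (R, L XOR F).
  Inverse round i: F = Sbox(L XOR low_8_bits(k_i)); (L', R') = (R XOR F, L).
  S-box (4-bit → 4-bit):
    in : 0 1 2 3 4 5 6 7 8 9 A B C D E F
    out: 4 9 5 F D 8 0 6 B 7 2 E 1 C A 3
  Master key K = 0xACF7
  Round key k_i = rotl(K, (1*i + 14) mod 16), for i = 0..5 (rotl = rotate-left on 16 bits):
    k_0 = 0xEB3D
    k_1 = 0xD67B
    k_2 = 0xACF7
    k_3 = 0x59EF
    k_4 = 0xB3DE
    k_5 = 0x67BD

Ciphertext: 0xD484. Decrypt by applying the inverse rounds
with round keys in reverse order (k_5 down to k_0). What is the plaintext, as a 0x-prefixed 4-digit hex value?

s_0 = ciphertext = 0xD484
s_1 = InvRound(s_0, k_5) = 0x83D4
s_2 = InvRound(s_1, k_4) = 0x5883
s_3 = InvRound(s_2, k_3) = 0x6558
s_4 = InvRound(s_3, k_2) = 0x2D65
s_5 = InvRound(s_4, k_1) = 0xE52D
s_6 = InvRound(s_5, k_0) = 0xE6E5

0xE6E5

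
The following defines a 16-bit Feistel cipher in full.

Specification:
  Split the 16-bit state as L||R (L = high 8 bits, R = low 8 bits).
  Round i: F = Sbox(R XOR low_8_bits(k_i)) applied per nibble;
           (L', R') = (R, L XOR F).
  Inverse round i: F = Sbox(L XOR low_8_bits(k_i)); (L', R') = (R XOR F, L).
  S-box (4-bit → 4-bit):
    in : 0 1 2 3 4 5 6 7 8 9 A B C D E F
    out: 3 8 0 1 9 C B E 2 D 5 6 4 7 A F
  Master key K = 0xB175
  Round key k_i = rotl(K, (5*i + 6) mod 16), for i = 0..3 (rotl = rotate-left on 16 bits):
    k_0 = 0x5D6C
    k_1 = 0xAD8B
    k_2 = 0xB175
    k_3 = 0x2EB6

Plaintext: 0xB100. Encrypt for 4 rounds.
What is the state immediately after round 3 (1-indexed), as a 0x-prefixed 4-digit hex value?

s_0 = plaintext = 0xB100
s_1 = Round(s_0, k_0) = 0x0005
s_2 = Round(s_1, k_1) = 0x052A
s_3 = Round(s_2, k_2) = 0x2ACA
s_4 = Round(s_3, k_3) = 0xCACE

0x2ACA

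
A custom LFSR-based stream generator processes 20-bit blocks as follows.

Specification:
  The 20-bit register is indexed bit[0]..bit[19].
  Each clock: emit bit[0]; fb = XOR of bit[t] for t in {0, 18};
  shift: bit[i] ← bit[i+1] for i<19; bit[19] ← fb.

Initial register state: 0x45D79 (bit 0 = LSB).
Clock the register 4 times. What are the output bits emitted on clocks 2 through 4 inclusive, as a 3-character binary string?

001

reg_0 = 0x45D79
clock 1: out=1, reg = 0x22EBC
clock 2: out=0, reg = 0x1175E
clock 3: out=0, reg = 0x08BAF
clock 4: out=1, reg = 0x845D7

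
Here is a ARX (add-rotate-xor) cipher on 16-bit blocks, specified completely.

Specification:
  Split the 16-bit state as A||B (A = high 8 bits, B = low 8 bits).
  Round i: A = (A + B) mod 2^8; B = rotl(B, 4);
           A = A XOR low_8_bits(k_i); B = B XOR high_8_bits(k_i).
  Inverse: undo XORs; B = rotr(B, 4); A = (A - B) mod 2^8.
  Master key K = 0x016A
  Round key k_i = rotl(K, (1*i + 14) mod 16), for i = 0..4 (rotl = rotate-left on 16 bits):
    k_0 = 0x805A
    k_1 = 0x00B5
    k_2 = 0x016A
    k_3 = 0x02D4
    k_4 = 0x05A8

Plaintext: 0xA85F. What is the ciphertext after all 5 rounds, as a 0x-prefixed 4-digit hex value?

0x4951

s_0 = plaintext = 0xA85F
s_1 = Round(s_0, k_0) = 0x5D75
s_2 = Round(s_1, k_1) = 0x6757
s_3 = Round(s_2, k_2) = 0xD474
s_4 = Round(s_3, k_3) = 0x9C45
s_5 = Round(s_4, k_4) = 0x4951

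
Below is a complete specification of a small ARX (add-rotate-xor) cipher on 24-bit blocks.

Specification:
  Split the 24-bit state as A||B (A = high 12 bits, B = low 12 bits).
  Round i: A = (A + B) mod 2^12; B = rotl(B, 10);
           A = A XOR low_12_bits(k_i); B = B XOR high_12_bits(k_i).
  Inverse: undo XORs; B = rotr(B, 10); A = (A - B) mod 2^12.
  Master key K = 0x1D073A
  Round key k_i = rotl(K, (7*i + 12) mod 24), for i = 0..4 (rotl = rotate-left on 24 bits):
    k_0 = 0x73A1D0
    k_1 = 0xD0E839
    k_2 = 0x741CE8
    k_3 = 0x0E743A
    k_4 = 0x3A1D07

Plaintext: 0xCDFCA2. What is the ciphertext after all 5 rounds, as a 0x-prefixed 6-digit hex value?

s_0 = plaintext = 0xCDFCA2
s_1 = Round(s_0, k_0) = 0x851C12
s_2 = Round(s_1, k_1) = 0xC5A60A
s_3 = Round(s_2, k_2) = 0xE8CEC3
s_4 = Round(s_3, k_3) = 0x975F57
s_5 = Round(s_4, k_4) = 0x5CBC74

0x5CBC74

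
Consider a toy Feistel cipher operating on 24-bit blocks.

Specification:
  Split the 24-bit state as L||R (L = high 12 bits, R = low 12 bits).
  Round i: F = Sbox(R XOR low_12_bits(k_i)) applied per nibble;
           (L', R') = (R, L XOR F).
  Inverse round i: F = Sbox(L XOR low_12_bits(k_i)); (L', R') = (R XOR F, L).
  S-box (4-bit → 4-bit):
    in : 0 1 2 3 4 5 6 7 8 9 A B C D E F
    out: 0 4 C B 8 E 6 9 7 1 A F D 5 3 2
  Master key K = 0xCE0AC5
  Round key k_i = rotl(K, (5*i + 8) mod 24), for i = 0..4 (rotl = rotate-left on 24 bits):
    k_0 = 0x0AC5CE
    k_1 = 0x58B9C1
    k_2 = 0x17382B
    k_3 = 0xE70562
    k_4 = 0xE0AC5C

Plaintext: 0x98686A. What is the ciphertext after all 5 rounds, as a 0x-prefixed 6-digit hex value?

s_0 = plaintext = 0x98686A
s_1 = Round(s_0, k_0) = 0x86AC2E
s_2 = Round(s_1, k_1) = 0xC2E658
s_3 = Round(s_2, k_2) = 0x658FB5
s_4 = Round(s_3, k_3) = 0xFB5C01
s_5 = Round(s_4, k_4) = 0xC01F50

0xC01F50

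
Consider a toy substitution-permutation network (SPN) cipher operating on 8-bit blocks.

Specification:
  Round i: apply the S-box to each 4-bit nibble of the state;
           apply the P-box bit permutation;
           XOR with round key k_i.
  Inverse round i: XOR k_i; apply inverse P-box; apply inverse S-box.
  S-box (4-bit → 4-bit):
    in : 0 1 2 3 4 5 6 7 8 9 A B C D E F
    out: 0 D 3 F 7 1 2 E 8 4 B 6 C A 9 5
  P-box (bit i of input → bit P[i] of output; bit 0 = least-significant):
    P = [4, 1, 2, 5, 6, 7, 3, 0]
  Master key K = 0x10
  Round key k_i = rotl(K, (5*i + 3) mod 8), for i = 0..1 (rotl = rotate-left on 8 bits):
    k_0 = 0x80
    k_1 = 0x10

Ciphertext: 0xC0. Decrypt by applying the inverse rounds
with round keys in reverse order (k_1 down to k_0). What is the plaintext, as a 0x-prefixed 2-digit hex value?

s_0 = ciphertext = 0xC0
s_1 = InvRound(s_0, k_1) = 0x25
s_2 = InvRound(s_1, k_0) = 0xDC

0xDC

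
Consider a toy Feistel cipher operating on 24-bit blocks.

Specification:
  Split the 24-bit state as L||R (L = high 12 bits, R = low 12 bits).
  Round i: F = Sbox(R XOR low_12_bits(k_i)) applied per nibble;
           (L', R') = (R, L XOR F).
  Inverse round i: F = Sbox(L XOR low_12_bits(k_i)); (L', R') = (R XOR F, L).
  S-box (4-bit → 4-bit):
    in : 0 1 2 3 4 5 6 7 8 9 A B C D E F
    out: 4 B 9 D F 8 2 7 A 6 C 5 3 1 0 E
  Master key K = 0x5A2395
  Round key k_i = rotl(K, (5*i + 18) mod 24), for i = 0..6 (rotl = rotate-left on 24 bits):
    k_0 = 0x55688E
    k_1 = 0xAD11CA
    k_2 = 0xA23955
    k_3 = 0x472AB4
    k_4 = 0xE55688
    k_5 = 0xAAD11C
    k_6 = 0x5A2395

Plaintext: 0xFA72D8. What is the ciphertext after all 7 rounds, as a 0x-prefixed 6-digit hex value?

0xEDDDD3

s_0 = plaintext = 0xFA72D8
s_1 = Round(s_0, k_0) = 0x2D8325
s_2 = Round(s_1, k_1) = 0x325BD6
s_3 = Round(s_2, k_2) = 0xBD6A88
s_4 = Round(s_3, k_3) = 0xA88F05
s_5 = Round(s_4, k_4) = 0xF05C29
s_6 = Round(s_5, k_5) = 0xC29EDD
s_7 = Round(s_6, k_6) = 0xEDDDD3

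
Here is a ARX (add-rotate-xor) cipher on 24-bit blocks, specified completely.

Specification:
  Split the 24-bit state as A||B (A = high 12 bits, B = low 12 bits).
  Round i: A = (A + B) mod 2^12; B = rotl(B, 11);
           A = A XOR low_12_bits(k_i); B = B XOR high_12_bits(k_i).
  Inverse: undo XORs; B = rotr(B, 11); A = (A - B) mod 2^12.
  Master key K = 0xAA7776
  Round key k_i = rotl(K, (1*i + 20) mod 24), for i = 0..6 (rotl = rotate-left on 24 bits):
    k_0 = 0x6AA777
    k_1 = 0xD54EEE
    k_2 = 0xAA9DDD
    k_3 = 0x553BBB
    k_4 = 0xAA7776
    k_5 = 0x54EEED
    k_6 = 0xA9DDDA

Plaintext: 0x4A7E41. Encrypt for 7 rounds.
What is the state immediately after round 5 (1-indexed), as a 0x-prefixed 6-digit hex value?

s_0 = plaintext = 0x4A7E41
s_1 = Round(s_0, k_0) = 0x59F98A
s_2 = Round(s_1, k_1) = 0x1C7991
s_3 = Round(s_2, k_2) = 0x685661
s_4 = Round(s_3, k_3) = 0x75DE63
s_5 = Round(s_4, k_4) = 0x2B6596
s_6 = Round(s_5, k_5) = 0x6A1785
s_7 = Round(s_6, k_6) = 0x3FC15F

0x2B6596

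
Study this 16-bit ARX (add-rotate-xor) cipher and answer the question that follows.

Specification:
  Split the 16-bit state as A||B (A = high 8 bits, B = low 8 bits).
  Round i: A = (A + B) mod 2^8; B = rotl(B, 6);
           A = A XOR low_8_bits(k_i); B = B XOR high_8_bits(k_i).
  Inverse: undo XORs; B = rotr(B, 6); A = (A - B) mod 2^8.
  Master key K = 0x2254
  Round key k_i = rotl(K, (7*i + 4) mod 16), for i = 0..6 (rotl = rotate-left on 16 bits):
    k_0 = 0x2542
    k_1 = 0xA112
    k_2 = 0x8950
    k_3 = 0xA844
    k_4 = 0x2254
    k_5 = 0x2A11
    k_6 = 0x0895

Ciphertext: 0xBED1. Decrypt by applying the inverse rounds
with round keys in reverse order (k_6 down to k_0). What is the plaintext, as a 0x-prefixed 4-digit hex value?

s_0 = ciphertext = 0xBED1
s_1 = InvRound(s_0, k_6) = 0xC467
s_2 = InvRound(s_1, k_5) = 0xA035
s_3 = InvRound(s_2, k_4) = 0x985C
s_4 = InvRound(s_3, k_3) = 0x09D3
s_5 = InvRound(s_4, k_2) = 0xF069
s_6 = InvRound(s_5, k_1) = 0xBF23
s_7 = InvRound(s_6, k_0) = 0xE518

0xE518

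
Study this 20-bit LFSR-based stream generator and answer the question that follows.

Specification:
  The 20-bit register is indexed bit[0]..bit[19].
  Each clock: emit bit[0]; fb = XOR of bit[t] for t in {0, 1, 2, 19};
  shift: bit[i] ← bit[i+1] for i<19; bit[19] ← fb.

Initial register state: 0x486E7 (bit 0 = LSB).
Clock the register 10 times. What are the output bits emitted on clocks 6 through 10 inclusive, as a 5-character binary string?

reg_0 = 0x486E7
clock 1: out=1, reg = 0xA4373
clock 2: out=1, reg = 0xD21B9
clock 3: out=1, reg = 0x690DC
clock 4: out=0, reg = 0xB486E
clock 5: out=0, reg = 0xDA437
clock 6: out=1, reg = 0x6D21B
clock 7: out=1, reg = 0x3690D
clock 8: out=1, reg = 0x1B486
clock 9: out=0, reg = 0x0DA43
clock 10: out=1, reg = 0x06D21

11101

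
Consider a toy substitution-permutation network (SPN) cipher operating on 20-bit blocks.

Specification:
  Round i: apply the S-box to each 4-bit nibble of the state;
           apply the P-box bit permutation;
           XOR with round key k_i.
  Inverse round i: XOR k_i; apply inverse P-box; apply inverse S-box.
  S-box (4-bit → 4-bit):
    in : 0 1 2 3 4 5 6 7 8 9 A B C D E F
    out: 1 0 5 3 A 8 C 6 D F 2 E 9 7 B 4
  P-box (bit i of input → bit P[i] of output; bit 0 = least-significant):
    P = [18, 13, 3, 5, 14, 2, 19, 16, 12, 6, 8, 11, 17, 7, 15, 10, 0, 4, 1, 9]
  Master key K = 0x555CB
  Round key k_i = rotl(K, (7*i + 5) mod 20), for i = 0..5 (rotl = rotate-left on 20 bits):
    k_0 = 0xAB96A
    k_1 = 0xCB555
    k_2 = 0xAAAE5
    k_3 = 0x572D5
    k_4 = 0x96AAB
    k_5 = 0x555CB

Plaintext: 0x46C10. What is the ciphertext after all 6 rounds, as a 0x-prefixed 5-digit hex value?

0x483EA

s_0 = plaintext = 0x46C10
s_1 = Round(s_0, k_0) = 0xE277A
s_2 = Round(s_1, k_1) = 0x61600
s_3 = Round(s_2, k_2) = 0xEE1E7
s_4 = Round(s_3, k_3) = 0x61448
s_5 = Round(s_4, k_4) = 0xC60C5
s_6 = Round(s_5, k_5) = 0x483EA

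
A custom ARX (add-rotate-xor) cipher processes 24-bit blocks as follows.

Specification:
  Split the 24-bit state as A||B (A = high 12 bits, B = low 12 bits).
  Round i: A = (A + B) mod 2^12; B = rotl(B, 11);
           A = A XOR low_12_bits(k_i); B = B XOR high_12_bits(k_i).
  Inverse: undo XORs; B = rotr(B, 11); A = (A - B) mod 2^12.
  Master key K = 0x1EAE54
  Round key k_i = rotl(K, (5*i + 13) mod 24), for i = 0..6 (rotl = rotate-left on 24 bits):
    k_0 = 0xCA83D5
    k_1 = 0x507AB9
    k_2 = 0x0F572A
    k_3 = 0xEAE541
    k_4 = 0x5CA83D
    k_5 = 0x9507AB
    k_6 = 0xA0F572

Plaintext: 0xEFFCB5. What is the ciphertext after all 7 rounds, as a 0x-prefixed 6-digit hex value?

s_0 = plaintext = 0xEFFCB5
s_1 = Round(s_0, k_0) = 0x8612F2
s_2 = Round(s_1, k_1) = 0x1EA47E
s_3 = Round(s_2, k_2) = 0x1422CA
s_4 = Round(s_3, k_3) = 0x14DFCB
s_5 = Round(s_4, k_4) = 0x925A2F
s_6 = Round(s_5, k_5) = 0x4FF447
s_7 = Round(s_6, k_6) = 0xC3402C

0xC3402C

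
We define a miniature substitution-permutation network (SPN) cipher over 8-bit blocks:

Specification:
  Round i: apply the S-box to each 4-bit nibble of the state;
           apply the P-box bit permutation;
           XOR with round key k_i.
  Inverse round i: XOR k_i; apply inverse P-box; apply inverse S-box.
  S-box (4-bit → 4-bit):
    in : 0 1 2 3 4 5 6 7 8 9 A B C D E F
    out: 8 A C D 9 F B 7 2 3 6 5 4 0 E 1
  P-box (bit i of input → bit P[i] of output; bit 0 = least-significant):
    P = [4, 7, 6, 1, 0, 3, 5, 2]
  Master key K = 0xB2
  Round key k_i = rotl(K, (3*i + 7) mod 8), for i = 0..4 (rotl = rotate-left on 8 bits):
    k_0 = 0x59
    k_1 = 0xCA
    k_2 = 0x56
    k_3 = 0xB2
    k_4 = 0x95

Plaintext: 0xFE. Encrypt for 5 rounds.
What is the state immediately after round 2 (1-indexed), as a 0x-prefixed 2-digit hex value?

0x03

s_0 = plaintext = 0xFE
s_1 = Round(s_0, k_0) = 0x9A
s_2 = Round(s_1, k_1) = 0x03
s_3 = Round(s_2, k_2) = 0x00
s_4 = Round(s_3, k_3) = 0xB4
s_5 = Round(s_4, k_4) = 0xA6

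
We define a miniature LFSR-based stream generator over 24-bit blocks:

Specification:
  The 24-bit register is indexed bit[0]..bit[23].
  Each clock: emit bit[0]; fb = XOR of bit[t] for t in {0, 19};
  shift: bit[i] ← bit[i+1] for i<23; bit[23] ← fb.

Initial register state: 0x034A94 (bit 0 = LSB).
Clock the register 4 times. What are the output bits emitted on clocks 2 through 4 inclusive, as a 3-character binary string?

010

reg_0 = 0x034A94
clock 1: out=0, reg = 0x01A54A
clock 2: out=0, reg = 0x00D2A5
clock 3: out=1, reg = 0x806952
clock 4: out=0, reg = 0x4034A9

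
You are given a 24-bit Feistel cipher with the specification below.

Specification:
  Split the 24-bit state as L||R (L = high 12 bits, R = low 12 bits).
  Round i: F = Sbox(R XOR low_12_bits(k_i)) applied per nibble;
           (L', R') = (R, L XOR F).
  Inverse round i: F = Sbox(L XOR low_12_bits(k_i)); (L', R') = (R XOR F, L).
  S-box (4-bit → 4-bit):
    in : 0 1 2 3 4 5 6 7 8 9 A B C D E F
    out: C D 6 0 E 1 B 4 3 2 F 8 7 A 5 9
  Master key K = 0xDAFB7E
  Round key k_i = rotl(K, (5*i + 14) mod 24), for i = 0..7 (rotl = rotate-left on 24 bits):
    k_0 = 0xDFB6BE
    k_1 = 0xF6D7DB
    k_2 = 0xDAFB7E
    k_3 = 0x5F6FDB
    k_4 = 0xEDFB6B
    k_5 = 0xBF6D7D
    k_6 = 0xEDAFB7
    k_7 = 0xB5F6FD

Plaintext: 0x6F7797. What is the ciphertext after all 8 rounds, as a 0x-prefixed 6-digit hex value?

s_0 = plaintext = 0x6F7797
s_1 = Round(s_0, k_0) = 0x797B95
s_2 = Round(s_1, k_1) = 0xB95072
s_3 = Round(s_2, k_2) = 0x072352
s_4 = Round(s_3, k_3) = 0x352740
s_5 = Round(s_4, k_4) = 0x74043A
s_6 = Round(s_5, k_5) = 0x43A5A4
s_7 = Round(s_6, k_6) = 0x5A4BEA
s_8 = Round(s_7, k_7) = 0xBEAF70

0xBEAF70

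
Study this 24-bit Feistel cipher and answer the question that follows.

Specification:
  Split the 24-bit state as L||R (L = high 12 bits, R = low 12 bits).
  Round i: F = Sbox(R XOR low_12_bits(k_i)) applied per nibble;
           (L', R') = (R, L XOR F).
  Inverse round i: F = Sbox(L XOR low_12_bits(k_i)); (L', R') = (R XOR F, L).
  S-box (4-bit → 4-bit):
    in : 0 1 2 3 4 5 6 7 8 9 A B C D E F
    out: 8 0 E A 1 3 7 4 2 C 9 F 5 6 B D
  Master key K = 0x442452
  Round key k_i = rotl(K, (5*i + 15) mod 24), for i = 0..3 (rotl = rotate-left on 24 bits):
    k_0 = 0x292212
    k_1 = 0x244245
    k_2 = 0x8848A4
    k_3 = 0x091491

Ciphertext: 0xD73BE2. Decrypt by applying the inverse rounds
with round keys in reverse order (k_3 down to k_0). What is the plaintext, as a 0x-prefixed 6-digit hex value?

0xF7C9ED

s_0 = ciphertext = 0xD73BE2
s_1 = InvRound(s_0, k_3) = 0x75CD73
s_2 = InvRound(s_1, k_2) = 0x0A175C
s_3 = InvRound(s_2, k_1) = 0x9ED0A1
s_4 = InvRound(s_3, k_0) = 0xF7C9ED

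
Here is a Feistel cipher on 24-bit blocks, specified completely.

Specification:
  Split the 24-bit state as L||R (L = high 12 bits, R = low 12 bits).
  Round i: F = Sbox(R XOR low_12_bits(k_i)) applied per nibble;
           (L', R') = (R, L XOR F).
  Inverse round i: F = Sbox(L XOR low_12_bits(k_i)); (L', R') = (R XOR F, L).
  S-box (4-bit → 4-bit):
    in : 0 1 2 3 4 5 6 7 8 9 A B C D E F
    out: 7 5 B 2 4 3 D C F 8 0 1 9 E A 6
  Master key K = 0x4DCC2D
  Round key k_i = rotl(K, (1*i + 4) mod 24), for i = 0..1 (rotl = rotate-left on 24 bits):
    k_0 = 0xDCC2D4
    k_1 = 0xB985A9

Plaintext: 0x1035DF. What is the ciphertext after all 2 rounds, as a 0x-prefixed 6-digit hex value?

s_0 = plaintext = 0x1035DF
s_1 = Round(s_0, k_0) = 0x5DFD72
s_2 = Round(s_1, k_1) = 0xD72A3E

0xD72A3E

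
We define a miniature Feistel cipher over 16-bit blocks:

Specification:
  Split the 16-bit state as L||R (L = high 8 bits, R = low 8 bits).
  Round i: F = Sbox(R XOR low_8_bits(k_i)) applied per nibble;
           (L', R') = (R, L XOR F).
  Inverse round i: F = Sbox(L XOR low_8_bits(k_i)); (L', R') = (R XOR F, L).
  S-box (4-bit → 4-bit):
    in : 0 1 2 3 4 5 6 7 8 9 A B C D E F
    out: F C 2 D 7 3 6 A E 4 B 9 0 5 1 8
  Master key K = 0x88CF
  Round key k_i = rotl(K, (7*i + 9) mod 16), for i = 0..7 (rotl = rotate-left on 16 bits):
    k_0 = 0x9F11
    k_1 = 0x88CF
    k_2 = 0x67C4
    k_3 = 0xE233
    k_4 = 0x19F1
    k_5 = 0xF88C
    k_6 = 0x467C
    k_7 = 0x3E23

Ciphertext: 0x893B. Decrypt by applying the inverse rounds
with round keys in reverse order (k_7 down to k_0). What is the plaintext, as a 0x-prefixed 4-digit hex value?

0x1262

s_0 = ciphertext = 0x893B
s_1 = InvRound(s_0, k_7) = 0x8089
s_2 = InvRound(s_1, k_6) = 0x0980
s_3 = InvRound(s_2, k_5) = 0x6309
s_4 = InvRound(s_3, k_4) = 0x4B63
s_5 = InvRound(s_4, k_3) = 0xCD4B
s_6 = InvRound(s_5, k_2) = 0xBFCD
s_7 = InvRound(s_6, k_1) = 0x62BF
s_8 = InvRound(s_7, k_0) = 0x1262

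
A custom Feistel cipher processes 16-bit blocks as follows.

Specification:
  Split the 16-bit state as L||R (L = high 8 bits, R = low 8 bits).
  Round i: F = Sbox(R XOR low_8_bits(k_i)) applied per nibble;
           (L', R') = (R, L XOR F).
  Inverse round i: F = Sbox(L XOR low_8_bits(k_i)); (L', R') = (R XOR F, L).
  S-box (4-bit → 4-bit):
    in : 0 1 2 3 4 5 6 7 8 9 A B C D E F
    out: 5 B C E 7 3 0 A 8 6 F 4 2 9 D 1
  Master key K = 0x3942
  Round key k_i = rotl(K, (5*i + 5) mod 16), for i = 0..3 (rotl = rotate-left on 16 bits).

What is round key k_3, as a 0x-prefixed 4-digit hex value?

0x9423

K = 0x3942
k_0 = rotl(K, (5*0+5) mod 16) = rotl(K, 5) = 0x2847
k_1 = rotl(K, (5*1+5) mod 16) = rotl(K, 10) = 0x08E5
k_2 = rotl(K, (5*2+5) mod 16) = rotl(K, 15) = 0x1CA1
k_3 = rotl(K, (5*3+5) mod 16) = rotl(K, 4) = 0x9423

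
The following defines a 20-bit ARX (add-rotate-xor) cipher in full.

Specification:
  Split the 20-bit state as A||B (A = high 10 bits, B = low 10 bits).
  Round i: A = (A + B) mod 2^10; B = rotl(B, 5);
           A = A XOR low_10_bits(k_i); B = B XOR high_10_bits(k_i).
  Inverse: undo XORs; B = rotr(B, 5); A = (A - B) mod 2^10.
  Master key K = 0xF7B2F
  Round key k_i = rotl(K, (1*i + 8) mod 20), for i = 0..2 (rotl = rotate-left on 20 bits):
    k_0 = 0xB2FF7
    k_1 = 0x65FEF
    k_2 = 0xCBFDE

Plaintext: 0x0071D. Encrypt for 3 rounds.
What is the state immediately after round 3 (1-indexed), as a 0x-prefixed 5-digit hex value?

s_0 = plaintext = 0x0071D
s_1 = Round(s_0, k_0) = 0x3A573
s_2 = Round(s_1, k_1) = 0x6CFFC
s_3 = Round(s_2, k_2) = 0x9C4B0

0x9C4B0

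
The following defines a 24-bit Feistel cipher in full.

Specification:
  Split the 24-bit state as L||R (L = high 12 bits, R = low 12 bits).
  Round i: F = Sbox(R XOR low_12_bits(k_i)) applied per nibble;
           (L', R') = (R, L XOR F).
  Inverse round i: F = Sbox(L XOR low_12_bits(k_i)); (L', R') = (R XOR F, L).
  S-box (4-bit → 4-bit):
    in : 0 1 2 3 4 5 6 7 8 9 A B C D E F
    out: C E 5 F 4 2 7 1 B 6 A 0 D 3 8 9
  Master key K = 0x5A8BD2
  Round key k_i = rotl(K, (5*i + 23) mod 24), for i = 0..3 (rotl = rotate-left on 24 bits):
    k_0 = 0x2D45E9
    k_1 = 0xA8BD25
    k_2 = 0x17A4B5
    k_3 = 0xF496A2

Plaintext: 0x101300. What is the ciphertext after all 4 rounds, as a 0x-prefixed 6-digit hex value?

s_0 = plaintext = 0x101300
s_1 = Round(s_0, k_0) = 0x300687
s_2 = Round(s_1, k_1) = 0x6873A5
s_3 = Round(s_2, k_2) = 0x3A576B
s_4 = Round(s_3, k_3) = 0x76BD73

0x76BD73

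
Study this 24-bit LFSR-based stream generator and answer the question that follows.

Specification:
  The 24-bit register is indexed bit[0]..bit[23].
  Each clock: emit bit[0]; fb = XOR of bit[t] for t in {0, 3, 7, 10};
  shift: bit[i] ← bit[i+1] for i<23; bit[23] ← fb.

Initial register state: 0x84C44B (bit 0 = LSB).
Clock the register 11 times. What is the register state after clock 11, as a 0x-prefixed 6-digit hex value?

reg_0 = 0x84C44B
clock 1: out=1, reg = 0xC26225
clock 2: out=1, reg = 0xE13112
clock 3: out=0, reg = 0x709889
clock 4: out=1, reg = 0xB84C44
clock 5: out=0, reg = 0xDC2622
clock 6: out=0, reg = 0xEE1311
clock 7: out=1, reg = 0xF70988
clock 8: out=0, reg = 0x7B84C4
clock 9: out=0, reg = 0x3DC262
clock 10: out=0, reg = 0x1EE131
clock 11: out=1, reg = 0x8F7098

0x8F7098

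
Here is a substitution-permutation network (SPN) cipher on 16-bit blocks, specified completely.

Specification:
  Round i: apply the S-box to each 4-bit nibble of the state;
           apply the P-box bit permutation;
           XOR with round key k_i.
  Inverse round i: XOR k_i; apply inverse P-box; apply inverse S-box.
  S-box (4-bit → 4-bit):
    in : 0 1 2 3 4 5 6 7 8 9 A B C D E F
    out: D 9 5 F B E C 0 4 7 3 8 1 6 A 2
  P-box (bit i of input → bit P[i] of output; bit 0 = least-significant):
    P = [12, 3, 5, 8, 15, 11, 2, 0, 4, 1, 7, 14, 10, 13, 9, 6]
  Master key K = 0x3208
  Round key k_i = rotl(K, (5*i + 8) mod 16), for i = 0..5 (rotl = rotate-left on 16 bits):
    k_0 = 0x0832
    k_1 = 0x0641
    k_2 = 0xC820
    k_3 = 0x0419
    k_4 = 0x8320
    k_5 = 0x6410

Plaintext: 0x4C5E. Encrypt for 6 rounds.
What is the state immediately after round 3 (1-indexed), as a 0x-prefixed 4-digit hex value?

s_0 = plaintext = 0x4C5E
s_1 = Round(s_0, k_0) = 0x256F
s_2 = Round(s_1, k_1) = 0x40CE
s_3 = Round(s_2, k_2) = 0x2DF8
s_4 = Round(s_3, k_3) = 0x0ABB
s_5 = Round(s_4, k_4) = 0x8473
s_6 = Round(s_5, k_5) = 0x372A

0x2DF8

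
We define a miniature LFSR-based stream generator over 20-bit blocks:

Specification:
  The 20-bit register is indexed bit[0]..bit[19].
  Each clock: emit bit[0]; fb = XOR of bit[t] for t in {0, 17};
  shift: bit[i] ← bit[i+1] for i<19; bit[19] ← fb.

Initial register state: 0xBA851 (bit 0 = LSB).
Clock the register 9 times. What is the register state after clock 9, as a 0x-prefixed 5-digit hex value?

reg_0 = 0xBA851
clock 1: out=1, reg = 0x5D428
clock 2: out=0, reg = 0x2EA14
clock 3: out=0, reg = 0x9750A
clock 4: out=0, reg = 0x4BA85
clock 5: out=1, reg = 0xA5D42
clock 6: out=0, reg = 0xD2EA1
clock 7: out=1, reg = 0xE9750
clock 8: out=0, reg = 0xF4BA8
clock 9: out=0, reg = 0xFA5D4

0xFA5D4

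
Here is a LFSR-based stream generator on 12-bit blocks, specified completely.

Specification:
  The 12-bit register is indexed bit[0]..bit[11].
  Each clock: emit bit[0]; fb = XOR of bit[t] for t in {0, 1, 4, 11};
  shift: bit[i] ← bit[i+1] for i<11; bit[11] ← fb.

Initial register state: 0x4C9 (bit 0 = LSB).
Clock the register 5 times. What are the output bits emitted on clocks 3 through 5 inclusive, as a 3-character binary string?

reg_0 = 0x4C9
clock 1: out=1, reg = 0xA64
clock 2: out=0, reg = 0xD32
clock 3: out=0, reg = 0xE99
clock 4: out=1, reg = 0xF4C
clock 5: out=0, reg = 0xFA6

010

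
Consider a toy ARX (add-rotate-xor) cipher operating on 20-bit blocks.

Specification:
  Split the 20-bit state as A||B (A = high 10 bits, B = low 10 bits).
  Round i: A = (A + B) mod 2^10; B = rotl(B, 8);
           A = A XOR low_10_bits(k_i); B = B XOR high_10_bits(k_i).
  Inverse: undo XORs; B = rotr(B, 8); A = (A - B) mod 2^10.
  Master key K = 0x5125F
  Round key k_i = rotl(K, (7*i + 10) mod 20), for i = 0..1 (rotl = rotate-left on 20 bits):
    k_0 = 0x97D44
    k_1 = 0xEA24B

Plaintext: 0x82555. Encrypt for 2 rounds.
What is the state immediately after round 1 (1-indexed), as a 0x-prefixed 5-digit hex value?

s_0 = plaintext = 0x82555
s_1 = Round(s_0, k_0) = 0x86B0A
s_2 = Round(s_1, k_1) = 0xDBD6A

0x86B0A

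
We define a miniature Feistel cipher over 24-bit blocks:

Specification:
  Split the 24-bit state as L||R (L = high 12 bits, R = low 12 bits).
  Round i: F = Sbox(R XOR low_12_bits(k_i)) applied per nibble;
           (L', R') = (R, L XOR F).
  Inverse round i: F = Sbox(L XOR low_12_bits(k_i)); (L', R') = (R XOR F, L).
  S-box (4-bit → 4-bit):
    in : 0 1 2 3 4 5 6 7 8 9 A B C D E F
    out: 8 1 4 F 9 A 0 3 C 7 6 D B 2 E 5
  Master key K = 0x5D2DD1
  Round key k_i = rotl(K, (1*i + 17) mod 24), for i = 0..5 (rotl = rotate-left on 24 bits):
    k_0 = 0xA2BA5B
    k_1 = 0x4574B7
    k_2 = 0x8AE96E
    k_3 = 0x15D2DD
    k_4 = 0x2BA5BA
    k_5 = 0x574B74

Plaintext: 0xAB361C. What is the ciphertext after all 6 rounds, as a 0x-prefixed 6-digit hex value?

s_0 = plaintext = 0xAB361C
s_1 = Round(s_0, k_0) = 0x61C120
s_2 = Round(s_1, k_1) = 0x120C6F
s_3 = Round(s_2, k_2) = 0xC6FBA1
s_4 = Round(s_3, k_3) = 0xBA1B54
s_5 = Round(s_4, k_4) = 0xB5454F
s_6 = Round(s_5, k_5) = 0x54F5A9

0x54F5A9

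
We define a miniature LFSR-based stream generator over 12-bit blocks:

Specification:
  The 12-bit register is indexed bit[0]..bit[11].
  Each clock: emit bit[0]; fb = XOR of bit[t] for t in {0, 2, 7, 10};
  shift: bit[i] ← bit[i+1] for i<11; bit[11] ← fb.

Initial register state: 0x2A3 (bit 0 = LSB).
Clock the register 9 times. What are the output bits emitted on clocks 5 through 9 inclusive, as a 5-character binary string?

reg_0 = 0x2A3
clock 1: out=1, reg = 0x151
clock 2: out=1, reg = 0x8A8
clock 3: out=0, reg = 0xC54
clock 4: out=0, reg = 0x62A
clock 5: out=0, reg = 0xB15
clock 6: out=1, reg = 0x58A
clock 7: out=0, reg = 0x2C5
clock 8: out=1, reg = 0x962
clock 9: out=0, reg = 0x4B1

01010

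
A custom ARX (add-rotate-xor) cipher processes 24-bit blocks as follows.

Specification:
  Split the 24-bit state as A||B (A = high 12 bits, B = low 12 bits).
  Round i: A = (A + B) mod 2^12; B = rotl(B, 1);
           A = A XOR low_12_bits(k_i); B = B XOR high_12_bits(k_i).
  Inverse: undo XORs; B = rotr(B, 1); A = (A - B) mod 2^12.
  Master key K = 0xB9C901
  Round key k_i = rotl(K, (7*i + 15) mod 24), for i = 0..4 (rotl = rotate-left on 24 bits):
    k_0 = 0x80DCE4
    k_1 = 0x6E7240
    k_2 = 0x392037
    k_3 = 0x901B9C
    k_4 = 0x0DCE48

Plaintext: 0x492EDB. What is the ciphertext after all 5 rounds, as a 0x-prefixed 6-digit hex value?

0x17C009

s_0 = plaintext = 0x492EDB
s_1 = Round(s_0, k_0) = 0xF895BA
s_2 = Round(s_1, k_1) = 0x703D93
s_3 = Round(s_2, k_2) = 0x4A18B5
s_4 = Round(s_3, k_3) = 0x6CA86A
s_5 = Round(s_4, k_4) = 0x17C009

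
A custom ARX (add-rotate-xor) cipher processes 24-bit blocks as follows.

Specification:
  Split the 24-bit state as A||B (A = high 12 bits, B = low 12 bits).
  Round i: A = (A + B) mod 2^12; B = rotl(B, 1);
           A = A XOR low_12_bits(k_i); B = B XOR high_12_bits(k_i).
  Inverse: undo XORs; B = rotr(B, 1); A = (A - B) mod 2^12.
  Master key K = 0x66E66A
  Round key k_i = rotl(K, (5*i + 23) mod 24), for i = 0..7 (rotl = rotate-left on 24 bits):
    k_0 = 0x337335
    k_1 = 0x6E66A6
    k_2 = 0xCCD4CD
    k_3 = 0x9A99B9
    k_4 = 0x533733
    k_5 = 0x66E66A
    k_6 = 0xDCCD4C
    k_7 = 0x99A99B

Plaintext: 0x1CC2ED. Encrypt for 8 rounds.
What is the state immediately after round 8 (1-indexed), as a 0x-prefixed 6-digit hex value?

0xFD1E2C

s_0 = plaintext = 0x1CC2ED
s_1 = Round(s_0, k_0) = 0x78C6ED
s_2 = Round(s_1, k_1) = 0x8DFB3C
s_3 = Round(s_2, k_2) = 0x0D6AB4
s_4 = Round(s_3, k_3) = 0x233CC0
s_5 = Round(s_4, k_4) = 0x9C0CB2
s_6 = Round(s_5, k_5) = 0x018F0B
s_7 = Round(s_6, k_6) = 0x26F3DB
s_8 = Round(s_7, k_7) = 0xFD1E2C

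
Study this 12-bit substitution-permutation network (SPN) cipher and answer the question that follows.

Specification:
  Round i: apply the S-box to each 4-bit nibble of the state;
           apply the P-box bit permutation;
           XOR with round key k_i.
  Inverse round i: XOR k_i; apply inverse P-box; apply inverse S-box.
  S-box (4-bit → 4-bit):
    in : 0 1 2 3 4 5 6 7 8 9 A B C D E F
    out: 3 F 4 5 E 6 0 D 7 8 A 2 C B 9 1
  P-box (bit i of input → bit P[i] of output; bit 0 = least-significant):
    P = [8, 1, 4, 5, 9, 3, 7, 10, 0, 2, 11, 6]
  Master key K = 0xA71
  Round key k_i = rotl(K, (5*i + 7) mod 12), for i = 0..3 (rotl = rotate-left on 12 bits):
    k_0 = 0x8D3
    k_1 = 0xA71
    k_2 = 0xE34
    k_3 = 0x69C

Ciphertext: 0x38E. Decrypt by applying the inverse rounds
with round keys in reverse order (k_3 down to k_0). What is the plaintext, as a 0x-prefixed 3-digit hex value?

0x806

s_0 = ciphertext = 0x38E
s_1 = InvRound(s_0, k_3) = 0x698
s_2 = InvRound(s_1, k_2) = 0x559
s_3 = InvRound(s_2, k_1) = 0x2DE
s_4 = InvRound(s_3, k_0) = 0x806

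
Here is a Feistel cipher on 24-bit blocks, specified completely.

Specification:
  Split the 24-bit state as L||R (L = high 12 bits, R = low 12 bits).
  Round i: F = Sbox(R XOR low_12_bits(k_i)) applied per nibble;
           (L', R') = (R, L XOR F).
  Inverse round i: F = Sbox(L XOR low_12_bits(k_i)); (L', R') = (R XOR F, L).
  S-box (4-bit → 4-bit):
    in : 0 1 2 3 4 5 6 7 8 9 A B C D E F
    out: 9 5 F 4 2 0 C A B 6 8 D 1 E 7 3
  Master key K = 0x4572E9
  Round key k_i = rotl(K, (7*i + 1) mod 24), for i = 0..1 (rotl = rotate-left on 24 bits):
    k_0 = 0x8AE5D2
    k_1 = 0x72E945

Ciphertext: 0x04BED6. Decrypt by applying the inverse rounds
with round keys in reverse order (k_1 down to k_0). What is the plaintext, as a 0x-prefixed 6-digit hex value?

0xE2F841

s_0 = ciphertext = 0x04BED6
s_1 = InvRound(s_0, k_1) = 0x84104B
s_2 = InvRound(s_1, k_0) = 0xE2F841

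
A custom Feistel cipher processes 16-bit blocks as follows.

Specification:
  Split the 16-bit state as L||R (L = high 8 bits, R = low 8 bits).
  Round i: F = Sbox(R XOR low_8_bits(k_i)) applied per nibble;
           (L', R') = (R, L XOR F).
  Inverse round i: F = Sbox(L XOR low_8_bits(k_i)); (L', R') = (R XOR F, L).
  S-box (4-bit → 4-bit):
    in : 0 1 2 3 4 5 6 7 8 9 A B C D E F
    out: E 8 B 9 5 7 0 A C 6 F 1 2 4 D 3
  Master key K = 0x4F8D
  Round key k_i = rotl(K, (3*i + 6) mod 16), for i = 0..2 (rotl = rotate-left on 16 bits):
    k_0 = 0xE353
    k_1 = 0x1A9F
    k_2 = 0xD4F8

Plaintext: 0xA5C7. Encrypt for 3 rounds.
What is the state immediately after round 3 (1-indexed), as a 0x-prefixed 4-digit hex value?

s_0 = plaintext = 0xA5C7
s_1 = Round(s_0, k_0) = 0xC7C0
s_2 = Round(s_1, k_1) = 0xC0B4
s_3 = Round(s_2, k_2) = 0xB492

0xB492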